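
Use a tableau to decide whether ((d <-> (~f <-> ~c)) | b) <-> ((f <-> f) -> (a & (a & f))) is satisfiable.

Initial set: {(((d <-> (~f <-> ~c)) | b) <-> ((f <-> f) -> (a & (a & f))))}.
(((d <-> (~f <-> ~c)) | b) <-> ((f <-> f) -> (a & (a & f)))): β-rule — branch into ((d <-> (~f <-> ~c)) | b), ((f <-> f) -> (a & (a & f)))  //  ~((d <-> (~f <-> ~c)) | b), ~((f <-> f) -> (a & (a & f))).
  branch 1 (add ((d <-> (~f <-> ~c)) | b), ((f <-> f) -> (a & (a & f)))):
    ((d <-> (~f <-> ~c)) | b): β-rule — branch into (d <-> (~f <-> ~c))  //  b.
      branch 1.1 (add (d <-> (~f <-> ~c))):
        ((f <-> f) -> (a & (a & f))): β-rule — branch into ~(f <-> f)  //  (a & (a & f)).
          branch 1.1.1 (add ~(f <-> f)):
            (d <-> (~f <-> ~c)): β-rule — branch into d, (~f <-> ~c)  //  ~d, ~(~f <-> ~c).
              branch 1.1.1.1 (add d, (~f <-> ~c)):
                ~(f <-> f): β-rule — branch into f, ~f  //  ~f, f.
                  branch 1.1.1.1.1 (add f, ~f):
                    × closes — contains both f and ~f.
                  branch 1.1.1.1.2 (add ~f, f):
                    × closes — contains both f and ~f.
              branch 1.1.1.2 (add ~d, ~(~f <-> ~c)):
                ~(f <-> f): β-rule — branch into f, ~f  //  ~f, f.
                  branch 1.1.1.2.1 (add f, ~f):
                    × closes — contains both f and ~f.
                  branch 1.1.1.2.2 (add ~f, f):
                    × closes — contains both f and ~f.
          branch 1.1.2 (add (a & (a & f))):
            (a & (a & f)): α-rule — add a, (a & f).
            (a & f): α-rule — add a, f.
            (d <-> (~f <-> ~c)): β-rule — branch into d, (~f <-> ~c)  //  ~d, ~(~f <-> ~c).
              branch 1.1.2.1 (add d, (~f <-> ~c)):
                (~f <-> ~c): β-rule — branch into ~f, ~c  //  ~~f, ~~c.
                  branch 1.1.2.1.1 (add ~f, ~c):
                    × closes — contains both f and ~f.
                  branch 1.1.2.1.2 (add ~~f, ~~c):
                    ○ open, literals {a=1, c=1, d=1, f=1}.
              branch 1.1.2.2 (add ~d, ~(~f <-> ~c)):
                ~(~f <-> ~c): β-rule — branch into ~f, ~~c  //  ~~f, ~c.
                  branch 1.1.2.2.1 (add ~f, ~~c):
                    × closes — contains both f and ~f.
                  branch 1.1.2.2.2 (add ~~f, ~c):
                    ○ open, literals {a=1, c=0, d=0, f=1}.
      branch 1.2 (add b):
        ((f <-> f) -> (a & (a & f))): β-rule — branch into ~(f <-> f)  //  (a & (a & f)).
          branch 1.2.1 (add ~(f <-> f)):
            ~(f <-> f): β-rule — branch into f, ~f  //  ~f, f.
              branch 1.2.1.1 (add f, ~f):
                × closes — contains both f and ~f.
              branch 1.2.1.2 (add ~f, f):
                × closes — contains both f and ~f.
          branch 1.2.2 (add (a & (a & f))):
            (a & (a & f)): α-rule — add a, (a & f).
            (a & f): α-rule — add a, f.
            ○ open, literals {a=1, b=1, f=1}.
  branch 2 (add ~((d <-> (~f <-> ~c)) | b), ~((f <-> f) -> (a & (a & f)))):
    ~((d <-> (~f <-> ~c)) | b): α-rule — add ~(d <-> (~f <-> ~c)), ~b.
    ~((f <-> f) -> (a & (a & f))): α-rule — add (f <-> f), ~(a & (a & f)).
    ~(d <-> (~f <-> ~c)): β-rule — branch into d, ~(~f <-> ~c)  //  ~d, (~f <-> ~c).
      branch 2.1 (add d, ~(~f <-> ~c)):
        (f <-> f): β-rule — branch into f, f  //  ~f, ~f.
          branch 2.1.1 (add f, f):
            ~(a & (a & f)): β-rule — branch into ~a  //  ~(a & f).
              branch 2.1.1.1 (add ~a):
                ~(~f <-> ~c): β-rule — branch into ~f, ~~c  //  ~~f, ~c.
                  branch 2.1.1.1.1 (add ~f, ~~c):
                    × closes — contains both f and ~f.
                  branch 2.1.1.1.2 (add ~~f, ~c):
                    ○ open, literals {a=0, b=0, c=0, d=1, f=1}.
              branch 2.1.1.2 (add ~(a & f)):
                ~(~f <-> ~c): β-rule — branch into ~f, ~~c  //  ~~f, ~c.
                  branch 2.1.1.2.1 (add ~f, ~~c):
                    × closes — contains both f and ~f.
                  branch 2.1.1.2.2 (add ~~f, ~c):
                    ~(a & f): β-rule — branch into ~a  //  ~f.
                      branch 2.1.1.2.2.1 (add ~a):
                        ○ open, literals {a=0, b=0, c=0, d=1, f=1}.
                      branch 2.1.1.2.2.2 (add ~f):
                        × closes — contains both f and ~f.
          branch 2.1.2 (add ~f, ~f):
            ~(a & (a & f)): β-rule — branch into ~a  //  ~(a & f).
              branch 2.1.2.1 (add ~a):
                ~(~f <-> ~c): β-rule — branch into ~f, ~~c  //  ~~f, ~c.
                  branch 2.1.2.1.1 (add ~f, ~~c):
                    ○ open, literals {a=0, b=0, c=1, d=1, f=0}.
                  branch 2.1.2.1.2 (add ~~f, ~c):
                    × closes — contains both f and ~f.
              branch 2.1.2.2 (add ~(a & f)):
                ~(~f <-> ~c): β-rule — branch into ~f, ~~c  //  ~~f, ~c.
                  branch 2.1.2.2.1 (add ~f, ~~c):
                    ~(a & f): β-rule — branch into ~a  //  ~f.
                      branch 2.1.2.2.1.1 (add ~a):
                        ○ open, literals {a=0, b=0, c=1, d=1, f=0}.
                      branch 2.1.2.2.1.2 (add ~f):
                        ○ open, literals {b=0, c=1, d=1, f=0}.
                  branch 2.1.2.2.2 (add ~~f, ~c):
                    × closes — contains both f and ~f.
      branch 2.2 (add ~d, (~f <-> ~c)):
        (f <-> f): β-rule — branch into f, f  //  ~f, ~f.
          branch 2.2.1 (add f, f):
            ~(a & (a & f)): β-rule — branch into ~a  //  ~(a & f).
              branch 2.2.1.1 (add ~a):
                (~f <-> ~c): β-rule — branch into ~f, ~c  //  ~~f, ~~c.
                  branch 2.2.1.1.1 (add ~f, ~c):
                    × closes — contains both f and ~f.
                  branch 2.2.1.1.2 (add ~~f, ~~c):
                    ○ open, literals {a=0, b=0, c=1, d=0, f=1}.
              branch 2.2.1.2 (add ~(a & f)):
                (~f <-> ~c): β-rule — branch into ~f, ~c  //  ~~f, ~~c.
                  branch 2.2.1.2.1 (add ~f, ~c):
                    × closes — contains both f and ~f.
                  branch 2.2.1.2.2 (add ~~f, ~~c):
                    ~(a & f): β-rule — branch into ~a  //  ~f.
                      branch 2.2.1.2.2.1 (add ~a):
                        ○ open, literals {a=0, b=0, c=1, d=0, f=1}.
                      branch 2.2.1.2.2.2 (add ~f):
                        × closes — contains both f and ~f.
          branch 2.2.2 (add ~f, ~f):
            ~(a & (a & f)): β-rule — branch into ~a  //  ~(a & f).
              branch 2.2.2.1 (add ~a):
                (~f <-> ~c): β-rule — branch into ~f, ~c  //  ~~f, ~~c.
                  branch 2.2.2.1.1 (add ~f, ~c):
                    ○ open, literals {a=0, b=0, c=0, d=0, f=0}.
                  branch 2.2.2.1.2 (add ~~f, ~~c):
                    × closes — contains both f and ~f.
              branch 2.2.2.2 (add ~(a & f)):
                (~f <-> ~c): β-rule — branch into ~f, ~c  //  ~~f, ~~c.
                  branch 2.2.2.2.1 (add ~f, ~c):
                    ~(a & f): β-rule — branch into ~a  //  ~f.
                      branch 2.2.2.2.1.1 (add ~a):
                        ○ open, literals {a=0, b=0, c=0, d=0, f=0}.
                      branch 2.2.2.2.1.2 (add ~f):
                        ○ open, literals {b=0, c=0, d=0, f=0}.
                  branch 2.2.2.2.2 (add ~~f, ~~c):
                    × closes — contains both f and ~f.
18 branches closed, 13 open.
An open branch gives a satisfying assignment: a=1, c=1, d=1, f=1.

Satisfiable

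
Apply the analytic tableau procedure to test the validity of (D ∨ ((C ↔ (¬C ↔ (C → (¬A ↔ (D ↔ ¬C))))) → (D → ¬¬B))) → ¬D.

Assume the negation and expand:
Initial set: {¬((D ∨ ((C ↔ (¬C ↔ (C → (¬A ↔ (D ↔ ¬C))))) → (D → ¬¬B))) → ¬D)}.
¬((D ∨ ((C ↔ (¬C ↔ (C → (¬A ↔ (D ↔ ¬C))))) → (D → ¬¬B))) → ¬D): α-rule — add (D ∨ ((C ↔ (¬C ↔ (C → (¬A ↔ (D ↔ ¬C))))) → (D → ¬¬B))), ¬¬D.
(D ∨ ((C ↔ (¬C ↔ (C → (¬A ↔ (D ↔ ¬C))))) → (D → ¬¬B))): β-rule — branch into D  //  ((C ↔ (¬C ↔ (C → (¬A ↔ (D ↔ ¬C))))) → (D → ¬¬B)).
  branch 1 (add D):
    ○ open, literals {D=true}.
  branch 2 (add ((C ↔ (¬C ↔ (C → (¬A ↔ (D ↔ ¬C))))) → (D → ¬¬B))):
    ((C ↔ (¬C ↔ (C → (¬A ↔ (D ↔ ¬C))))) → (D → ¬¬B)): β-rule — branch into ¬(C ↔ (¬C ↔ (C → (¬A ↔ (D ↔ ¬C)))))  //  (D → ¬¬B).
      branch 2.1 (add ¬(C ↔ (¬C ↔ (C → (¬A ↔ (D ↔ ¬C)))))):
        ¬(C ↔ (¬C ↔ (C → (¬A ↔ (D ↔ ¬C))))): β-rule — branch into C, ¬(¬C ↔ (C → (¬A ↔ (D ↔ ¬C))))  //  ¬C, (¬C ↔ (C → (¬A ↔ (D ↔ ¬C)))).
          branch 2.1.1 (add C, ¬(¬C ↔ (C → (¬A ↔ (D ↔ ¬C))))):
            ¬(¬C ↔ (C → (¬A ↔ (D ↔ ¬C)))): β-rule — branch into ¬C, ¬(C → (¬A ↔ (D ↔ ¬C)))  //  ¬¬C, (C → (¬A ↔ (D ↔ ¬C))).
              branch 2.1.1.1 (add ¬C, ¬(C → (¬A ↔ (D ↔ ¬C)))):
                × closes — contains both C and ¬C.
              branch 2.1.1.2 (add ¬¬C, (C → (¬A ↔ (D ↔ ¬C)))):
                (C → (¬A ↔ (D ↔ ¬C))): β-rule — branch into ¬C  //  (¬A ↔ (D ↔ ¬C)).
                  branch 2.1.1.2.1 (add ¬C):
                    × closes — contains both C and ¬C.
                  branch 2.1.1.2.2 (add (¬A ↔ (D ↔ ¬C))):
                    (¬A ↔ (D ↔ ¬C)): β-rule — branch into ¬A, (D ↔ ¬C)  //  ¬¬A, ¬(D ↔ ¬C).
                      branch 2.1.1.2.2.1 (add ¬A, (D ↔ ¬C)):
                        (D ↔ ¬C): β-rule — branch into D, ¬C  //  ¬D, ¬¬C.
                          branch 2.1.1.2.2.1.1 (add D, ¬C):
                            × closes — contains both C and ¬C.
                          branch 2.1.1.2.2.1.2 (add ¬D, ¬¬C):
                            × closes — contains both D and ¬D.
                      branch 2.1.1.2.2.2 (add ¬¬A, ¬(D ↔ ¬C)):
                        ¬(D ↔ ¬C): β-rule — branch into D, ¬¬C  //  ¬D, ¬C.
                          branch 2.1.1.2.2.2.1 (add D, ¬¬C):
                            ○ open, literals {A=true, C=true, D=true}.
                          branch 2.1.1.2.2.2.2 (add ¬D, ¬C):
                            × closes — contains both D and ¬D.
          branch 2.1.2 (add ¬C, (¬C ↔ (C → (¬A ↔ (D ↔ ¬C))))):
            (¬C ↔ (C → (¬A ↔ (D ↔ ¬C)))): β-rule — branch into ¬C, (C → (¬A ↔ (D ↔ ¬C)))  //  ¬¬C, ¬(C → (¬A ↔ (D ↔ ¬C))).
              branch 2.1.2.1 (add ¬C, (C → (¬A ↔ (D ↔ ¬C)))):
                (C → (¬A ↔ (D ↔ ¬C))): β-rule — branch into ¬C  //  (¬A ↔ (D ↔ ¬C)).
                  branch 2.1.2.1.1 (add ¬C):
                    ○ open, literals {C=false, D=true}.
                  branch 2.1.2.1.2 (add (¬A ↔ (D ↔ ¬C))):
                    (¬A ↔ (D ↔ ¬C)): β-rule — branch into ¬A, (D ↔ ¬C)  //  ¬¬A, ¬(D ↔ ¬C).
                      branch 2.1.2.1.2.1 (add ¬A, (D ↔ ¬C)):
                        (D ↔ ¬C): β-rule — branch into D, ¬C  //  ¬D, ¬¬C.
                          branch 2.1.2.1.2.1.1 (add D, ¬C):
                            ○ open, literals {A=false, C=false, D=true}.
                          branch 2.1.2.1.2.1.2 (add ¬D, ¬¬C):
                            × closes — contains both D and ¬D.
                      branch 2.1.2.1.2.2 (add ¬¬A, ¬(D ↔ ¬C)):
                        ¬(D ↔ ¬C): β-rule — branch into D, ¬¬C  //  ¬D, ¬C.
                          branch 2.1.2.1.2.2.1 (add D, ¬¬C):
                            × closes — contains both C and ¬C.
                          branch 2.1.2.1.2.2.2 (add ¬D, ¬C):
                            × closes — contains both D and ¬D.
              branch 2.1.2.2 (add ¬¬C, ¬(C → (¬A ↔ (D ↔ ¬C)))):
                × closes — contains both C and ¬C.
      branch 2.2 (add (D → ¬¬B)):
        (D → ¬¬B): β-rule — branch into ¬D  //  ¬¬B.
          branch 2.2.1 (add ¬D):
            × closes — contains both D and ¬D.
          branch 2.2.2 (add ¬¬B):
            ¬¬B: drop double negation, giving B.
            ○ open, literals {B=true, D=true}.
10 branches closed, 5 open.
An open branch gives a countermodel: D=true (unmentioned atoms arbitrary); under it the original formula is false.

Not valid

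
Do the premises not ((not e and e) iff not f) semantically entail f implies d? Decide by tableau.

Initial set: {T not ((not e and e) iff not f); F (f implies d)}.
F (f implies d): α-rule — add T f, F d.
T not ((not e and e) iff not f): β-rule — branch into T (not e and e), F not f  //  F (not e and e), T not f.
  branch 1 (add T (not e and e), F not f):
    T (not e and e): α-rule — add T not e, T e.
    × closes — contains both e and not e.
  branch 2 (add F (not e and e), T not f):
    × closes — contains both f and not f.
All 2 branches close.
Every branch closed, so the premises entail the conclusion.

Yes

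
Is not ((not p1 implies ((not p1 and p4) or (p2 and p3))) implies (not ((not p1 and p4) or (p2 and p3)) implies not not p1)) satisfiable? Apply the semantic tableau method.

Initial set: {not ((not p1 implies ((not p1 and p4) or (p2 and p3))) implies (not ((not p1 and p4) or (p2 and p3)) implies not not p1))}.
not ((not p1 implies ((not p1 and p4) or (p2 and p3))) implies (not ((not p1 and p4) or (p2 and p3)) implies not not p1)): α-rule — add (not p1 implies ((not p1 and p4) or (p2 and p3))), not (not ((not p1 and p4) or (p2 and p3)) implies not not p1).
not (not ((not p1 and p4) or (p2 and p3)) implies not not p1): α-rule — add not ((not p1 and p4) or (p2 and p3)), not not not p1.
not ((not p1 and p4) or (p2 and p3)): α-rule — add not (not p1 and p4), not (p2 and p3).
not not not p1: drop double negation, giving not p1.
(not p1 implies ((not p1 and p4) or (p2 and p3))): β-rule — branch into not not p1  //  ((not p1 and p4) or (p2 and p3)).
  branch 1 (add not not p1):
    × closes — contains both p1 and not p1.
  branch 2 (add ((not p1 and p4) or (p2 and p3))):
    not (not p1 and p4): β-rule — branch into not not p1  //  not p4.
      branch 2.1 (add not not p1):
        × closes — contains both p1 and not p1.
      branch 2.2 (add not p4):
        not (p2 and p3): β-rule — branch into not p2  //  not p3.
          branch 2.2.1 (add not p2):
            ((not p1 and p4) or (p2 and p3)): β-rule — branch into (not p1 and p4)  //  (p2 and p3).
              branch 2.2.1.1 (add (not p1 and p4)):
                (not p1 and p4): α-rule — add not p1, p4.
                × closes — contains both p4 and not p4.
              branch 2.2.1.2 (add (p2 and p3)):
                (p2 and p3): α-rule — add p2, p3.
                × closes — contains both p2 and not p2.
          branch 2.2.2 (add not p3):
            ((not p1 and p4) or (p2 and p3)): β-rule — branch into (not p1 and p4)  //  (p2 and p3).
              branch 2.2.2.1 (add (not p1 and p4)):
                (not p1 and p4): α-rule — add not p1, p4.
                × closes — contains both p4 and not p4.
              branch 2.2.2.2 (add (p2 and p3)):
                (p2 and p3): α-rule — add p2, p3.
                × closes — contains both p3 and not p3.
All 6 branches close.
Every branch closed; the formula is unsatisfiable.

Unsatisfiable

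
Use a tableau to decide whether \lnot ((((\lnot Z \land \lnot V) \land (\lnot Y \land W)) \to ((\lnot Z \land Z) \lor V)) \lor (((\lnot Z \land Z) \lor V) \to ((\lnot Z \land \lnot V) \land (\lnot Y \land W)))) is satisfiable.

Unsatisfiable

Initial set: {T \lnot ((((\lnot Z \land \lnot V) \land (\lnot Y \land W)) \to ((\lnot Z \land Z) \lor V)) \lor (((\lnot Z \land Z) \lor V) \to ((\lnot Z \land \lnot V) \land (\lnot Y \land W))))}.
T \lnot ((((\lnot Z \land \lnot V) \land (\lnot Y \land W)) \to ((\lnot Z \land Z) \lor V)) \lor (((\lnot Z \land Z) \lor V) \to ((\lnot Z \land \lnot V) \land (\lnot Y \land W)))): α-rule — add F (((\lnot Z \land \lnot V) \land (\lnot Y \land W)) \to ((\lnot Z \land Z) \lor V)), F (((\lnot Z \land Z) \lor V) \to ((\lnot Z \land \lnot V) \land (\lnot Y \land W))).
F (((\lnot Z \land \lnot V) \land (\lnot Y \land W)) \to ((\lnot Z \land Z) \lor V)): α-rule — add T ((\lnot Z \land \lnot V) \land (\lnot Y \land W)), F ((\lnot Z \land Z) \lor V).
F (((\lnot Z \land Z) \lor V) \to ((\lnot Z \land \lnot V) \land (\lnot Y \land W))): α-rule — add T ((\lnot Z \land Z) \lor V), F ((\lnot Z \land \lnot V) \land (\lnot Y \land W)).
T ((\lnot Z \land \lnot V) \land (\lnot Y \land W)): α-rule — add T (\lnot Z \land \lnot V), T (\lnot Y \land W).
F ((\lnot Z \land Z) \lor V): α-rule — add F (\lnot Z \land Z), F V.
T (\lnot Z \land \lnot V): α-rule — add T \lnot Z, T \lnot V.
T (\lnot Y \land W): α-rule — add T \lnot Y, T W.
T ((\lnot Z \land Z) \lor V): β-rule — branch into T (\lnot Z \land Z)  //  T V.
  branch 1 (add T (\lnot Z \land Z)):
    T (\lnot Z \land Z): α-rule — add T \lnot Z, T Z.
    × closes — contains both Z and \lnot Z.
  branch 2 (add T V):
    × closes — contains both V and \lnot V.
All 2 branches close.
Every branch closed; the formula is unsatisfiable.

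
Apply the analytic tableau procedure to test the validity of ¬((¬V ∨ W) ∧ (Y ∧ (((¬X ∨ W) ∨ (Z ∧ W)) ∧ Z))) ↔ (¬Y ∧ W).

Not valid

Assume the negation and expand:
Initial set: {¬(¬((¬V ∨ W) ∧ (Y ∧ (((¬X ∨ W) ∨ (Z ∧ W)) ∧ Z))) ↔ (¬Y ∧ W))}.
¬(¬((¬V ∨ W) ∧ (Y ∧ (((¬X ∨ W) ∨ (Z ∧ W)) ∧ Z))) ↔ (¬Y ∧ W)): β-rule — branch into ¬((¬V ∨ W) ∧ (Y ∧ (((¬X ∨ W) ∨ (Z ∧ W)) ∧ Z))), ¬(¬Y ∧ W)  //  ¬¬((¬V ∨ W) ∧ (Y ∧ (((¬X ∨ W) ∨ (Z ∧ W)) ∧ Z))), (¬Y ∧ W).
  branch 1 (add ¬((¬V ∨ W) ∧ (Y ∧ (((¬X ∨ W) ∨ (Z ∧ W)) ∧ Z))), ¬(¬Y ∧ W)):
    ¬((¬V ∨ W) ∧ (Y ∧ (((¬X ∨ W) ∨ (Z ∧ W)) ∧ Z))): β-rule — branch into ¬(¬V ∨ W)  //  ¬(Y ∧ (((¬X ∨ W) ∨ (Z ∧ W)) ∧ Z)).
      branch 1.1 (add ¬(¬V ∨ W)):
        ¬(¬V ∨ W): α-rule — add ¬¬V, ¬W.
        ¬(¬Y ∧ W): β-rule — branch into ¬¬Y  //  ¬W.
          branch 1.1.1 (add ¬¬Y):
            ○ open, literals {V=1, W=0, Y=1}.
          branch 1.1.2 (add ¬W):
            ○ open, literals {V=1, W=0}.
      branch 1.2 (add ¬(Y ∧ (((¬X ∨ W) ∨ (Z ∧ W)) ∧ Z))):
        ¬(¬Y ∧ W): β-rule — branch into ¬¬Y  //  ¬W.
          branch 1.2.1 (add ¬¬Y):
            ¬(Y ∧ (((¬X ∨ W) ∨ (Z ∧ W)) ∧ Z)): β-rule — branch into ¬Y  //  ¬(((¬X ∨ W) ∨ (Z ∧ W)) ∧ Z).
              branch 1.2.1.1 (add ¬Y):
                × closes — contains both Y and ¬Y.
              branch 1.2.1.2 (add ¬(((¬X ∨ W) ∨ (Z ∧ W)) ∧ Z)):
                ¬(((¬X ∨ W) ∨ (Z ∧ W)) ∧ Z): β-rule — branch into ¬((¬X ∨ W) ∨ (Z ∧ W))  //  ¬Z.
                  branch 1.2.1.2.1 (add ¬((¬X ∨ W) ∨ (Z ∧ W))):
                    ¬((¬X ∨ W) ∨ (Z ∧ W)): α-rule — add ¬(¬X ∨ W), ¬(Z ∧ W).
                    ¬(¬X ∨ W): α-rule — add ¬¬X, ¬W.
                    ¬(Z ∧ W): β-rule — branch into ¬Z  //  ¬W.
                      branch 1.2.1.2.1.1 (add ¬Z):
                        ○ open, literals {W=0, X=1, Y=1, Z=0}.
                      branch 1.2.1.2.1.2 (add ¬W):
                        ○ open, literals {W=0, X=1, Y=1}.
                  branch 1.2.1.2.2 (add ¬Z):
                    ○ open, literals {Y=1, Z=0}.
          branch 1.2.2 (add ¬W):
            ¬(Y ∧ (((¬X ∨ W) ∨ (Z ∧ W)) ∧ Z)): β-rule — branch into ¬Y  //  ¬(((¬X ∨ W) ∨ (Z ∧ W)) ∧ Z).
              branch 1.2.2.1 (add ¬Y):
                ○ open, literals {W=0, Y=0}.
              branch 1.2.2.2 (add ¬(((¬X ∨ W) ∨ (Z ∧ W)) ∧ Z)):
                ¬(((¬X ∨ W) ∨ (Z ∧ W)) ∧ Z): β-rule — branch into ¬((¬X ∨ W) ∨ (Z ∧ W))  //  ¬Z.
                  branch 1.2.2.2.1 (add ¬((¬X ∨ W) ∨ (Z ∧ W))):
                    ¬((¬X ∨ W) ∨ (Z ∧ W)): α-rule — add ¬(¬X ∨ W), ¬(Z ∧ W).
                    ¬(¬X ∨ W): α-rule — add ¬¬X, ¬W.
                    ¬(Z ∧ W): β-rule — branch into ¬Z  //  ¬W.
                      branch 1.2.2.2.1.1 (add ¬Z):
                        ○ open, literals {W=0, X=1, Z=0}.
                      branch 1.2.2.2.1.2 (add ¬W):
                        ○ open, literals {W=0, X=1}.
                  branch 1.2.2.2.2 (add ¬Z):
                    ○ open, literals {W=0, Z=0}.
  branch 2 (add ¬¬((¬V ∨ W) ∧ (Y ∧ (((¬X ∨ W) ∨ (Z ∧ W)) ∧ Z))), (¬Y ∧ W)):
    ¬¬((¬V ∨ W) ∧ (Y ∧ (((¬X ∨ W) ∨ (Z ∧ W)) ∧ Z))): α-rule — add (¬V ∨ W), (Y ∧ (((¬X ∨ W) ∨ (Z ∧ W)) ∧ Z)).
    (¬Y ∧ W): α-rule — add ¬Y, W.
    (Y ∧ (((¬X ∨ W) ∨ (Z ∧ W)) ∧ Z)): α-rule — add Y, (((¬X ∨ W) ∨ (Z ∧ W)) ∧ Z).
    × closes — contains both Y and ¬Y.
2 branches closed, 9 open.
An open branch gives a countermodel: V=1, W=0, Y=1 (unmentioned atoms arbitrary); under it the original formula is false.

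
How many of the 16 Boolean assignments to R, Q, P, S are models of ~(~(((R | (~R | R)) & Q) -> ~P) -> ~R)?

Initial set: {~(~(((R | (~R | R)) & Q) -> ~P) -> ~R)}.
~(~(((R | (~R | R)) & Q) -> ~P) -> ~R): α-rule — add ~(((R | (~R | R)) & Q) -> ~P), ~~R.
~(((R | (~R | R)) & Q) -> ~P): α-rule — add ((R | (~R | R)) & Q), ~~P.
((R | (~R | R)) & Q): α-rule — add (R | (~R | R)), Q.
(R | (~R | R)): β-rule — branch into R  //  (~R | R).
  branch 1 (add R):
    ○ open, literals {P=T, Q=T, R=T}.
  branch 2 (add (~R | R)):
    (~R | R): β-rule — branch into ~R  //  R.
      branch 2.1 (add ~R):
        × closes — contains both R and ~R.
      branch 2.2 (add R):
        ○ open, literals {P=T, Q=T, R=T}.
1 branch closed, 2 open.
Each open branch fixes some atoms; the unmentioned ones are free. Counting distinct full assignments: branch {P=T, Q=T, R=T} (S) contributes 2 new; branch {P=T, Q=T, R=T} (S) contributes 0 new. Total: 2.

2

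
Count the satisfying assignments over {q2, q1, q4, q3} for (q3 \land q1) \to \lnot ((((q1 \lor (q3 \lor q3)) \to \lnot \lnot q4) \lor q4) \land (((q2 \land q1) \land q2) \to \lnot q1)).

Initial set: {((q3 \land q1) \to \lnot ((((q1 \lor (q3 \lor q3)) \to \lnot \lnot q4) \lor q4) \land (((q2 \land q1) \land q2) \to \lnot q1)))}.
((q3 \land q1) \to \lnot ((((q1 \lor (q3 \lor q3)) \to \lnot \lnot q4) \lor q4) \land (((q2 \land q1) \land q2) \to \lnot q1))): β-rule — branch into \lnot (q3 \land q1)  //  \lnot ((((q1 \lor (q3 \lor q3)) \to \lnot \lnot q4) \lor q4) \land (((q2 \land q1) \land q2) \to \lnot q1)).
  branch 1 (add \lnot (q3 \land q1)):
    \lnot (q3 \land q1): β-rule — branch into \lnot q3  //  \lnot q1.
      branch 1.1 (add \lnot q3):
        ○ open, literals {q3=false}.
      branch 1.2 (add \lnot q1):
        ○ open, literals {q1=false}.
  branch 2 (add \lnot ((((q1 \lor (q3 \lor q3)) \to \lnot \lnot q4) \lor q4) \land (((q2 \land q1) \land q2) \to \lnot q1))):
    \lnot ((((q1 \lor (q3 \lor q3)) \to \lnot \lnot q4) \lor q4) \land (((q2 \land q1) \land q2) \to \lnot q1)): β-rule — branch into \lnot (((q1 \lor (q3 \lor q3)) \to \lnot \lnot q4) \lor q4)  //  \lnot (((q2 \land q1) \land q2) \to \lnot q1).
      branch 2.1 (add \lnot (((q1 \lor (q3 \lor q3)) \to \lnot \lnot q4) \lor q4)):
        \lnot (((q1 \lor (q3 \lor q3)) \to \lnot \lnot q4) \lor q4): α-rule — add \lnot ((q1 \lor (q3 \lor q3)) \to \lnot \lnot q4), \lnot q4.
        \lnot ((q1 \lor (q3 \lor q3)) \to \lnot \lnot q4): α-rule — add (q1 \lor (q3 \lor q3)), \lnot \lnot \lnot q4.
        \lnot \lnot \lnot q4: drop double negation, giving \lnot q4.
        (q1 \lor (q3 \lor q3)): β-rule — branch into q1  //  (q3 \lor q3).
          branch 2.1.1 (add q1):
            ○ open, literals {q1=true, q4=false}.
          branch 2.1.2 (add (q3 \lor q3)):
            (q3 \lor q3): β-rule — branch into q3  //  q3.
              branch 2.1.2.1 (add q3):
                ○ open, literals {q3=true, q4=false}.
              branch 2.1.2.2 (add q3):
                ○ open, literals {q3=true, q4=false}.
      branch 2.2 (add \lnot (((q2 \land q1) \land q2) \to \lnot q1)):
        \lnot (((q2 \land q1) \land q2) \to \lnot q1): α-rule — add ((q2 \land q1) \land q2), \lnot \lnot q1.
        ((q2 \land q1) \land q2): α-rule — add (q2 \land q1), q2.
        (q2 \land q1): α-rule — add q2, q1.
        ○ open, literals {q1=true, q2=true}.
0 branches closed, 6 open.
Each open branch fixes some atoms; the unmentioned ones are free. Counting distinct full assignments: branch {q3=false} (q2, q1, q4) contributes 8 new; branch {q1=false} (q2, q4, q3) contributes 4 new; branch {q1=true, q4=false} (q2, q3) contributes 2 new; branch {q3=true, q4=false} (q2, q1) contributes 0 new; branch {q3=true, q4=false} (q2, q1) contributes 0 new; branch {q1=true, q2=true} (q4, q3) contributes 1 new. Total: 15.

15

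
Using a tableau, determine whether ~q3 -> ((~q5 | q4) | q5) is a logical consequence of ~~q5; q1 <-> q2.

Yes

Initial set: {~~q5; (q1 <-> q2); ~(~q3 -> ((~q5 | q4) | q5))}.
~~q5: drop double negation, giving q5.
~(~q3 -> ((~q5 | q4) | q5)): α-rule — add ~q3, ~((~q5 | q4) | q5).
~((~q5 | q4) | q5): α-rule — add ~(~q5 | q4), ~q5.
× closes — contains both q5 and ~q5.
All 1 branch closes.
Every branch closed, so the premises entail the conclusion.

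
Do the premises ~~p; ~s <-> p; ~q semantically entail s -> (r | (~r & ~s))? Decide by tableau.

Initial set: {~~p; (~s <-> p); ~q; ~(s -> (r | (~r & ~s)))}.
~~p: drop double negation, giving p.
~(s -> (r | (~r & ~s))): α-rule — add s, ~(r | (~r & ~s)).
~(r | (~r & ~s)): α-rule — add ~r, ~(~r & ~s).
(~s <-> p): β-rule — branch into ~s, p  //  ~~s, ~p.
  branch 1 (add ~s, p):
    × closes — contains both s and ~s.
  branch 2 (add ~~s, ~p):
    × closes — contains both p and ~p.
All 2 branches close.
Every branch closed, so the premises entail the conclusion.

Yes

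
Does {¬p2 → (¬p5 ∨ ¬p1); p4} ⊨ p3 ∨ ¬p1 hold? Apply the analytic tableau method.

Initial set: {(¬p2 → (¬p5 ∨ ¬p1)); p4; ¬(p3 ∨ ¬p1)}.
¬(p3 ∨ ¬p1): α-rule — add ¬p3, ¬¬p1.
(¬p2 → (¬p5 ∨ ¬p1)): β-rule — branch into ¬¬p2  //  (¬p5 ∨ ¬p1).
  branch 1 (add ¬¬p2):
    ○ open, literals {p1=T, p2=T, p3=F, p4=T}.
  branch 2 (add (¬p5 ∨ ¬p1)):
    (¬p5 ∨ ¬p1): β-rule — branch into ¬p5  //  ¬p1.
      branch 2.1 (add ¬p5):
        ○ open, literals {p1=T, p3=F, p4=T, p5=F}.
      branch 2.2 (add ¬p1):
        × closes — contains both p1 and ¬p1.
1 branch closed, 2 open.
An open branch gives a countermodel: p1=T, p2=T, p3=F, p4=T (unmentioned atoms arbitrary); the premises hold there but the conclusion fails.

No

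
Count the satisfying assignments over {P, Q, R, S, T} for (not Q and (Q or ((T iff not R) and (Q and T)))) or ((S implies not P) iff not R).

Initial set: {((not Q and (Q or ((T iff not R) and (Q and T)))) or ((S implies not P) iff not R))}.
((not Q and (Q or ((T iff not R) and (Q and T)))) or ((S implies not P) iff not R)): β-rule — branch into (not Q and (Q or ((T iff not R) and (Q and T))))  //  ((S implies not P) iff not R).
  branch 1 (add (not Q and (Q or ((T iff not R) and (Q and T))))):
    (not Q and (Q or ((T iff not R) and (Q and T)))): α-rule — add not Q, (Q or ((T iff not R) and (Q and T))).
    (Q or ((T iff not R) and (Q and T))): β-rule — branch into Q  //  ((T iff not R) and (Q and T)).
      branch 1.1 (add Q):
        × closes — contains both Q and not Q.
      branch 1.2 (add ((T iff not R) and (Q and T))):
        ((T iff not R) and (Q and T)): α-rule — add (T iff not R), (Q and T).
        (Q and T): α-rule — add Q, T.
        × closes — contains both Q and not Q.
  branch 2 (add ((S implies not P) iff not R)):
    ((S implies not P) iff not R): β-rule — branch into (S implies not P), not R  //  not (S implies not P), not not R.
      branch 2.1 (add (S implies not P), not R):
        (S implies not P): β-rule — branch into not S  //  not P.
          branch 2.1.1 (add not S):
            ○ open, literals {R=F, S=F}.
          branch 2.1.2 (add not P):
            ○ open, literals {P=F, R=F}.
      branch 2.2 (add not (S implies not P), not not R):
        not (S implies not P): α-rule — add S, not not P.
        ○ open, literals {P=T, R=T, S=T}.
2 branches closed, 3 open.
Each open branch fixes some atoms; the unmentioned ones are free. Counting distinct full assignments: branch {R=F, S=F} (P, Q, T) contributes 8 new; branch {P=F, R=F} (Q, S, T) contributes 4 new; branch {P=T, R=T, S=T} (Q, T) contributes 4 new. Total: 16.

16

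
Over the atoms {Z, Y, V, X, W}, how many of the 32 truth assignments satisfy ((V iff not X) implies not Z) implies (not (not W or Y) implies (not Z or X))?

Initial set: {(((V iff not X) implies not Z) implies (not (not W or Y) implies (not Z or X)))}.
(((V iff not X) implies not Z) implies (not (not W or Y) implies (not Z or X))): β-rule — branch into not ((V iff not X) implies not Z)  //  (not (not W or Y) implies (not Z or X)).
  branch 1 (add not ((V iff not X) implies not Z)):
    not ((V iff not X) implies not Z): α-rule — add (V iff not X), not not Z.
    (V iff not X): β-rule — branch into V, not X  //  not V, not not X.
      branch 1.1 (add V, not X):
        ○ open, literals {V=T, X=F, Z=T}.
      branch 1.2 (add not V, not not X):
        ○ open, literals {V=F, X=T, Z=T}.
  branch 2 (add (not (not W or Y) implies (not Z or X))):
    (not (not W or Y) implies (not Z or X)): β-rule — branch into not not (not W or Y)  //  (not Z or X).
      branch 2.1 (add not not (not W or Y)):
        not not (not W or Y): β-rule — branch into not W  //  Y.
          branch 2.1.1 (add not W):
            ○ open, literals {W=F}.
          branch 2.1.2 (add Y):
            ○ open, literals {Y=T}.
      branch 2.2 (add (not Z or X)):
        (not Z or X): β-rule — branch into not Z  //  X.
          branch 2.2.1 (add not Z):
            ○ open, literals {Z=F}.
          branch 2.2.2 (add X):
            ○ open, literals {X=T}.
0 branches closed, 6 open.
Each open branch fixes some atoms; the unmentioned ones are free. Counting distinct full assignments: branch {V=T, X=F, Z=T} (Y, W) contributes 4 new; branch {V=F, X=T, Z=T} (Y, W) contributes 4 new; branch {W=F} (Z, Y, V, X) contributes 12 new; branch {Y=T} (Z, V, X, W) contributes 6 new; branch {Z=F} (Y, V, X, W) contributes 4 new; branch {X=T} (Z, Y, V, W) contributes 1 new. Total: 31.

31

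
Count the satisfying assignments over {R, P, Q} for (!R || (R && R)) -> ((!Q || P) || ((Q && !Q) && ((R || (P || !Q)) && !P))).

6

Initial set: {T ((!R || (R && R)) -> ((!Q || P) || ((Q && !Q) && ((R || (P || !Q)) && !P))))}.
T ((!R || (R && R)) -> ((!Q || P) || ((Q && !Q) && ((R || (P || !Q)) && !P)))): β-rule — branch into F (!R || (R && R))  //  T ((!Q || P) || ((Q && !Q) && ((R || (P || !Q)) && !P))).
  branch 1 (add F (!R || (R && R))):
    F (!R || (R && R)): α-rule — add F !R, F (R && R).
    F (R && R): β-rule — branch into F R  //  F R.
      branch 1.1 (add F R):
        × closes — contains both R and !R.
      branch 1.2 (add F R):
        × closes — contains both R and !R.
  branch 2 (add T ((!Q || P) || ((Q && !Q) && ((R || (P || !Q)) && !P)))):
    T ((!Q || P) || ((Q && !Q) && ((R || (P || !Q)) && !P))): β-rule — branch into T (!Q || P)  //  T ((Q && !Q) && ((R || (P || !Q)) && !P)).
      branch 2.1 (add T (!Q || P)):
        T (!Q || P): β-rule — branch into T !Q  //  T P.
          branch 2.1.1 (add T !Q):
            ○ open, literals {Q=F}.
          branch 2.1.2 (add T P):
            ○ open, literals {P=T}.
      branch 2.2 (add T ((Q && !Q) && ((R || (P || !Q)) && !P))):
        T ((Q && !Q) && ((R || (P || !Q)) && !P)): α-rule — add T (Q && !Q), T ((R || (P || !Q)) && !P).
        T (Q && !Q): α-rule — add T Q, T !Q.
        × closes — contains both Q and !Q.
3 branches closed, 2 open.
Each open branch fixes some atoms; the unmentioned ones are free. Counting distinct full assignments: branch {Q=F} (R, P) contributes 4 new; branch {P=T} (R, Q) contributes 2 new. Total: 6.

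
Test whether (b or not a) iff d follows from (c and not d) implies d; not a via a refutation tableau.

Initial set: {((c and not d) implies d); not a; not ((b or not a) iff d)}.
((c and not d) implies d): β-rule — branch into not (c and not d)  //  d.
  branch 1 (add not (c and not d)):
    not ((b or not a) iff d): β-rule — branch into (b or not a), not d  //  not (b or not a), d.
      branch 1.1 (add (b or not a), not d):
        not (c and not d): β-rule — branch into not c  //  not not d.
          branch 1.1.1 (add not c):
            (b or not a): β-rule — branch into b  //  not a.
              branch 1.1.1.1 (add b):
                ○ open, literals {a=F, b=T, c=F, d=F}.
              branch 1.1.1.2 (add not a):
                ○ open, literals {a=F, c=F, d=F}.
          branch 1.1.2 (add not not d):
            × closes — contains both d and not d.
      branch 1.2 (add not (b or not a), d):
        not (b or not a): α-rule — add not b, not not a.
        × closes — contains both a and not a.
  branch 2 (add d):
    not ((b or not a) iff d): β-rule — branch into (b or not a), not d  //  not (b or not a), d.
      branch 2.1 (add (b or not a), not d):
        × closes — contains both d and not d.
      branch 2.2 (add not (b or not a), d):
        not (b or not a): α-rule — add not b, not not a.
        × closes — contains both a and not a.
4 branches closed, 2 open.
An open branch gives a countermodel: a=F, b=T, c=F, d=F (unmentioned atoms arbitrary); the premises hold there but the conclusion fails.

No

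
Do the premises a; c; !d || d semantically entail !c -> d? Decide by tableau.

Initial set: {a; c; (!d || d); !(!c -> d)}.
!(!c -> d): α-rule — add !c, !d.
× closes — contains both c and !c.
All 1 branch closes.
Every branch closed, so the premises entail the conclusion.

Yes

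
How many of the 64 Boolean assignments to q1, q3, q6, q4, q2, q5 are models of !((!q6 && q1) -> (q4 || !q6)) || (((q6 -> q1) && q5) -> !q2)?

Initial set: {(!((!q6 && q1) -> (q4 || !q6)) || (((q6 -> q1) && q5) -> !q2))}.
(!((!q6 && q1) -> (q4 || !q6)) || (((q6 -> q1) && q5) -> !q2)): β-rule — branch into !((!q6 && q1) -> (q4 || !q6))  //  (((q6 -> q1) && q5) -> !q2).
  branch 1 (add !((!q6 && q1) -> (q4 || !q6))):
    !((!q6 && q1) -> (q4 || !q6)): α-rule — add (!q6 && q1), !(q4 || !q6).
    (!q6 && q1): α-rule — add !q6, q1.
    !(q4 || !q6): α-rule — add !q4, !!q6.
    × closes — contains both q6 and !q6.
  branch 2 (add (((q6 -> q1) && q5) -> !q2)):
    (((q6 -> q1) && q5) -> !q2): β-rule — branch into !((q6 -> q1) && q5)  //  !q2.
      branch 2.1 (add !((q6 -> q1) && q5)):
        !((q6 -> q1) && q5): β-rule — branch into !(q6 -> q1)  //  !q5.
          branch 2.1.1 (add !(q6 -> q1)):
            !(q6 -> q1): α-rule — add q6, !q1.
            ○ open, literals {q1=0, q6=1}.
          branch 2.1.2 (add !q5):
            ○ open, literals {q5=0}.
      branch 2.2 (add !q2):
        ○ open, literals {q2=0}.
1 branch closed, 3 open.
Each open branch fixes some atoms; the unmentioned ones are free. Counting distinct full assignments: branch {q1=0, q6=1} (q3, q4, q2, q5) contributes 16 new; branch {q5=0} (q1, q3, q6, q4, q2) contributes 24 new; branch {q2=0} (q1, q3, q6, q4, q5) contributes 12 new. Total: 52.

52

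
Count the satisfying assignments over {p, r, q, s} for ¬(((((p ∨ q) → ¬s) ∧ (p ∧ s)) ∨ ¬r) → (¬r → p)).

4

Initial set: {¬(((((p ∨ q) → ¬s) ∧ (p ∧ s)) ∨ ¬r) → (¬r → p))}.
¬(((((p ∨ q) → ¬s) ∧ (p ∧ s)) ∨ ¬r) → (¬r → p)): α-rule — add ((((p ∨ q) → ¬s) ∧ (p ∧ s)) ∨ ¬r), ¬(¬r → p).
¬(¬r → p): α-rule — add ¬r, ¬p.
((((p ∨ q) → ¬s) ∧ (p ∧ s)) ∨ ¬r): β-rule — branch into (((p ∨ q) → ¬s) ∧ (p ∧ s))  //  ¬r.
  branch 1 (add (((p ∨ q) → ¬s) ∧ (p ∧ s))):
    (((p ∨ q) → ¬s) ∧ (p ∧ s)): α-rule — add ((p ∨ q) → ¬s), (p ∧ s).
    (p ∧ s): α-rule — add p, s.
    × closes — contains both p and ¬p.
  branch 2 (add ¬r):
    ○ open, literals {p=0, r=0}.
1 branch closed, 1 open.
Each open branch fixes some atoms; the unmentioned ones are free. Counting distinct full assignments: branch {p=0, r=0} (q, s) contributes 4 new. Total: 4.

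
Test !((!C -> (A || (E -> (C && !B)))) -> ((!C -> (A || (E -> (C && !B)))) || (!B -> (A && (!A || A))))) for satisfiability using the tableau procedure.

Unsatisfiable

Initial set: {!((!C -> (A || (E -> (C && !B)))) -> ((!C -> (A || (E -> (C && !B)))) || (!B -> (A && (!A || A)))))}.
!((!C -> (A || (E -> (C && !B)))) -> ((!C -> (A || (E -> (C && !B)))) || (!B -> (A && (!A || A))))): α-rule — add (!C -> (A || (E -> (C && !B)))), !((!C -> (A || (E -> (C && !B)))) || (!B -> (A && (!A || A)))).
!((!C -> (A || (E -> (C && !B)))) || (!B -> (A && (!A || A)))): α-rule — add !(!C -> (A || (E -> (C && !B)))), !(!B -> (A && (!A || A))).
!(!C -> (A || (E -> (C && !B)))): α-rule — add !C, !(A || (E -> (C && !B))).
!(!B -> (A && (!A || A))): α-rule — add !B, !(A && (!A || A)).
!(A || (E -> (C && !B))): α-rule — add !A, !(E -> (C && !B)).
!(E -> (C && !B)): α-rule — add E, !(C && !B).
(!C -> (A || (E -> (C && !B)))): β-rule — branch into !!C  //  (A || (E -> (C && !B))).
  branch 1 (add !!C):
    × closes — contains both C and !C.
  branch 2 (add (A || (E -> (C && !B)))):
    !(A && (!A || A)): β-rule — branch into !A  //  !(!A || A).
      branch 2.1 (add !A):
        !(C && !B): β-rule — branch into !C  //  !!B.
          branch 2.1.1 (add !C):
            (A || (E -> (C && !B))): β-rule — branch into A  //  (E -> (C && !B)).
              branch 2.1.1.1 (add A):
                × closes — contains both A and !A.
              branch 2.1.1.2 (add (E -> (C && !B))):
                (E -> (C && !B)): β-rule — branch into !E  //  (C && !B).
                  branch 2.1.1.2.1 (add !E):
                    × closes — contains both E and !E.
                  branch 2.1.1.2.2 (add (C && !B)):
                    (C && !B): α-rule — add C, !B.
                    × closes — contains both C and !C.
          branch 2.1.2 (add !!B):
            × closes — contains both B and !B.
      branch 2.2 (add !(!A || A)):
        !(!A || A): α-rule — add !!A, !A.
        × closes — contains both A and !A.
All 6 branches close.
Every branch closed; the formula is unsatisfiable.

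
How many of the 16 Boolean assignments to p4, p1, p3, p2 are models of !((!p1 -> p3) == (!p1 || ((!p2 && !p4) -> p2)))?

6

Initial set: {!((!p1 -> p3) == (!p1 || ((!p2 && !p4) -> p2)))}.
!((!p1 -> p3) == (!p1 || ((!p2 && !p4) -> p2))): β-rule — branch into (!p1 -> p3), !(!p1 || ((!p2 && !p4) -> p2))  //  !(!p1 -> p3), (!p1 || ((!p2 && !p4) -> p2)).
  branch 1 (add (!p1 -> p3), !(!p1 || ((!p2 && !p4) -> p2))):
    !(!p1 || ((!p2 && !p4) -> p2)): α-rule — add !!p1, !((!p2 && !p4) -> p2).
    !((!p2 && !p4) -> p2): α-rule — add (!p2 && !p4), !p2.
    (!p2 && !p4): α-rule — add !p2, !p4.
    (!p1 -> p3): β-rule — branch into !!p1  //  p3.
      branch 1.1 (add !!p1):
        ○ open, literals {p1=T, p2=F, p4=F}.
      branch 1.2 (add p3):
        ○ open, literals {p1=T, p2=F, p3=T, p4=F}.
  branch 2 (add !(!p1 -> p3), (!p1 || ((!p2 && !p4) -> p2))):
    !(!p1 -> p3): α-rule — add !p1, !p3.
    (!p1 || ((!p2 && !p4) -> p2)): β-rule — branch into !p1  //  ((!p2 && !p4) -> p2).
      branch 2.1 (add !p1):
        ○ open, literals {p1=F, p3=F}.
      branch 2.2 (add ((!p2 && !p4) -> p2)):
        ((!p2 && !p4) -> p2): β-rule — branch into !(!p2 && !p4)  //  p2.
          branch 2.2.1 (add !(!p2 && !p4)):
            !(!p2 && !p4): β-rule — branch into !!p2  //  !!p4.
              branch 2.2.1.1 (add !!p2):
                ○ open, literals {p1=F, p2=T, p3=F}.
              branch 2.2.1.2 (add !!p4):
                ○ open, literals {p1=F, p3=F, p4=T}.
          branch 2.2.2 (add p2):
            ○ open, literals {p1=F, p2=T, p3=F}.
0 branches closed, 6 open.
Each open branch fixes some atoms; the unmentioned ones are free. Counting distinct full assignments: branch {p1=T, p2=F, p4=F} (p3) contributes 2 new; branch {p1=T, p2=F, p3=T, p4=F} (none free) contributes 0 new; branch {p1=F, p3=F} (p4, p2) contributes 4 new; branch {p1=F, p2=T, p3=F} (p4) contributes 0 new; branch {p1=F, p3=F, p4=T} (p2) contributes 0 new; branch {p1=F, p2=T, p3=F} (p4) contributes 0 new. Total: 6.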